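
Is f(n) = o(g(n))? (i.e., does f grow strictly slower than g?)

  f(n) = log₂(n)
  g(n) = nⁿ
True

f(n) = log₂(n) is O(log n), and g(n) = nⁿ is O(nⁿ).
Since O(log n) grows strictly slower than O(nⁿ), f(n) = o(g(n)) is true.
This means lim(n→∞) f(n)/g(n) = 0.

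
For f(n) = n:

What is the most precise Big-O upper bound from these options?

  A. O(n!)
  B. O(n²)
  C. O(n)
C

f(n) = n is O(n).
All listed options are valid Big-O bounds (upper bounds),
but O(n) is the tightest (smallest valid bound).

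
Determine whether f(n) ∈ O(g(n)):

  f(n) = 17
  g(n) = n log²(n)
True

f(n) = 17 is O(1), and g(n) = n log²(n) is O(n log² n).
Since O(1) ⊆ O(n log² n) (f grows no faster than g), f(n) = O(g(n)) is true.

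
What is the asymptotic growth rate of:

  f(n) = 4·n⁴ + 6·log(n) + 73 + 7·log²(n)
Θ(n⁴)

Order the terms by growth rate: 73 ≺ 6·log(n) ≺ 7·log²(n) ≺ 4·n⁴.
The fastest-growing term 4·n⁴ dominates as n → ∞; dropping its constant factor gives Θ(n⁴).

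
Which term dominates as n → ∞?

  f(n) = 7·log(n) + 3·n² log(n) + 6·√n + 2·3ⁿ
2·3ⁿ

Looking at each term:
  - 7·log(n) is O(log n)
  - 3·n² log(n) is O(n² log n)
  - 6·√n is O(√n)
  - 2·3ⁿ is O(3ⁿ)

The term 2·3ⁿ (O(3ⁿ)) grows fastest and dominates all others.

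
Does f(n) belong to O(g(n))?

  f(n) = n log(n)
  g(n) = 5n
False

f(n) = n log(n) is O(n log n), and g(n) = 5n is O(n).
Since O(n log n) grows faster than O(n), f(n) = O(g(n)) is false.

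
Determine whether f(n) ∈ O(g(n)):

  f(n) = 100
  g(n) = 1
True

f(n) = 100 and g(n) = 1 are both O(1).
Big-O permits equal growth rates (f ≤ c·g for some c), so f(n) = O(g(n)) is true.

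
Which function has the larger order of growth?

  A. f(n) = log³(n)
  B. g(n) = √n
B

f(n) = log³(n) is O(log³ n), while g(n) = √n is O(√n).
Since O(√n) grows faster than O(log³ n), g(n) dominates.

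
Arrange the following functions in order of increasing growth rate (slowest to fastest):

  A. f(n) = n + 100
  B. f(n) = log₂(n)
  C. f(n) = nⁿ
B < A < C

Comparing growth rates:
B = log₂(n) is O(log n)
A = n + 100 is O(n)
C = nⁿ is O(nⁿ)

Therefore, the order from slowest to fastest is: B < A < C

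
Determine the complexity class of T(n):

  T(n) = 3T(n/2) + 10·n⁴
Θ(n⁴)

Master Theorem: a = 3, b = 2, f(n) = 10·n⁴.
Compute the critical exponent d = log₂(3) = 1.585.
Compare f(n) = Θ(n⁴) against n^d:
  k = 4 > d = 1.585, so f(n) = Ω(n^(d+ε)) — Case 3.
  Regularity: a·(n/b)^4/n^4 = a/b^4 = 3/16 < 1 ✓.
  The top-level work dominates: T(n) = Θ(f(n)) = Θ(n⁴).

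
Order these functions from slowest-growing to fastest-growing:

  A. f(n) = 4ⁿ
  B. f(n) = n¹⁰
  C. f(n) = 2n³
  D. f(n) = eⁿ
C < B < D < A

Comparing growth rates:
C = 2n³ is O(n³)
B = n¹⁰ is O(n¹⁰)
D = eⁿ is O(eⁿ)
A = 4ⁿ is O(4ⁿ)

Therefore, the order from slowest to fastest is: C < B < D < A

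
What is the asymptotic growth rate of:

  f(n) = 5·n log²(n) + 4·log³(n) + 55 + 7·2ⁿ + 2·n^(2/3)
Θ(2ⁿ)

Order the terms by growth rate: 55 ≺ 4·log³(n) ≺ 2·n^(2/3) ≺ 5·n log²(n) ≺ 7·2ⁿ.
The fastest-growing term 7·2ⁿ dominates as n → ∞; dropping its constant factor gives Θ(2ⁿ).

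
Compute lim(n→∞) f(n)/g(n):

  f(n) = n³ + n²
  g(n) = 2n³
1/2

Since n³ + n² and 2n³ have the same growth rate (O(n³)),
the ratio converges to a constant: 1/2.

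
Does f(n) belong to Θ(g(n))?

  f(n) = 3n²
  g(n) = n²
True

f(n) = 3n² and g(n) = n² are both O(n²).
Since they have the same asymptotic growth rate, f(n) = Θ(g(n)) is true.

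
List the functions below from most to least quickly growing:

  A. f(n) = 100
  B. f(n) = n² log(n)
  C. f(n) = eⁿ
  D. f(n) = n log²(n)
C > B > D > A

Comparing growth rates:
C = eⁿ is O(eⁿ)
B = n² log(n) is O(n² log n)
D = n log²(n) is O(n log² n)
A = 100 is O(1)

Therefore, the order from fastest to slowest is: C > B > D > A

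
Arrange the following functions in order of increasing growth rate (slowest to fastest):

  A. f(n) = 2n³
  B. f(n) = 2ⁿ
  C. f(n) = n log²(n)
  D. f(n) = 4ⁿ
C < A < B < D

Comparing growth rates:
C = n log²(n) is O(n log² n)
A = 2n³ is O(n³)
B = 2ⁿ is O(2ⁿ)
D = 4ⁿ is O(4ⁿ)

Therefore, the order from slowest to fastest is: C < A < B < D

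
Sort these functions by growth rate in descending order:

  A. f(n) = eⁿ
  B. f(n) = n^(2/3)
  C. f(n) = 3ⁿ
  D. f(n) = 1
C > A > B > D

Comparing growth rates:
C = 3ⁿ is O(3ⁿ)
A = eⁿ is O(eⁿ)
B = n^(2/3) is O(n^(2/3))
D = 1 is O(1)

Therefore, the order from fastest to slowest is: C > A > B > D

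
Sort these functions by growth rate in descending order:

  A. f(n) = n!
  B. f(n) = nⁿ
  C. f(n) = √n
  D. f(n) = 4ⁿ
B > A > D > C

Comparing growth rates:
B = nⁿ is O(nⁿ)
A = n! is O(n!)
D = 4ⁿ is O(4ⁿ)
C = √n is O(√n)

Therefore, the order from fastest to slowest is: B > A > D > C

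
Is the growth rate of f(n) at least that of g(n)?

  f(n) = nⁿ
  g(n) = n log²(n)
True

f(n) = nⁿ is O(nⁿ), and g(n) = n log²(n) is O(n log² n).
Since O(nⁿ) grows at least as fast as O(n log² n), f(n) = Ω(g(n)) is true.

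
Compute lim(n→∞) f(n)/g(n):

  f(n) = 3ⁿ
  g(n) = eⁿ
∞

Since 3ⁿ (O(3ⁿ)) grows faster than eⁿ (O(eⁿ)),
the ratio f(n)/g(n) → ∞ as n → ∞.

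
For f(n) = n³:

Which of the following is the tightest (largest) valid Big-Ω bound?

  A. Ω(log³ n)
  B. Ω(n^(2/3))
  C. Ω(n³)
C

f(n) = n³ is Ω(n³).
All listed options are valid Big-Ω bounds (lower bounds),
but Ω(n³) is the tightest (largest valid bound).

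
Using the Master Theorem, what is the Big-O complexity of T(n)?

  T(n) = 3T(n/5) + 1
Θ(n^log₅(3))

Master Theorem: a = 3, b = 5, f(n) = 1.
Compute the critical exponent d = log₅(3) = 0.683.
Compare f(n) = Θ(1) against n^d:
  k = 0 < d = 0.683, so f(n) = O(n^(d-ε)) — Case 1.
  The recursion cost dominates: T(n) = Θ(n^d) = Θ(n^log₅(3)).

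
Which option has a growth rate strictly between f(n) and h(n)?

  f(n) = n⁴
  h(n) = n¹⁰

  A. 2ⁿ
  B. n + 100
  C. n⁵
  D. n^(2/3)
C

We need g(n) with n⁴ = o(g(n)) and g(n) = o(n¹⁰), i.e. O(n⁴) ≺ g ≺ O(n¹⁰).
Check each option:
  A. 2ⁿ — O(2ⁿ) does not grow strictly slower than h(n)
  B. n + 100 — O(n) does not grow strictly faster than f(n)
  C. n⁵ — O(n⁵) is strictly between O(n⁴) and O(n¹⁰) ✓
  D. n^(2/3) — O(n^(2/3)) does not grow strictly faster than f(n)

Only option C (n⁵) lies strictly between.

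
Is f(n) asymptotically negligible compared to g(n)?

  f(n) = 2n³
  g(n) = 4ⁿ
True

f(n) = 2n³ is O(n³), and g(n) = 4ⁿ is O(4ⁿ).
Since O(n³) grows strictly slower than O(4ⁿ), f(n) = o(g(n)) is true.
This means lim(n→∞) f(n)/g(n) = 0.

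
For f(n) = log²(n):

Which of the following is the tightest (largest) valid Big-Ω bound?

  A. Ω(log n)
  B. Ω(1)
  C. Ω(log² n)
C

f(n) = log²(n) is Ω(log² n).
All listed options are valid Big-Ω bounds (lower bounds),
but Ω(log² n) is the tightest (largest valid bound).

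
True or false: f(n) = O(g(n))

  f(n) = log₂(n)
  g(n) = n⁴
True

f(n) = log₂(n) is O(log n), and g(n) = n⁴ is O(n⁴).
Since O(log n) ⊆ O(n⁴) (f grows no faster than g), f(n) = O(g(n)) is true.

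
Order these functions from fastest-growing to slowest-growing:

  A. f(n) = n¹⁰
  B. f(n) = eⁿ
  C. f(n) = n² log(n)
B > A > C

Comparing growth rates:
B = eⁿ is O(eⁿ)
A = n¹⁰ is O(n¹⁰)
C = n² log(n) is O(n² log n)

Therefore, the order from fastest to slowest is: B > A > C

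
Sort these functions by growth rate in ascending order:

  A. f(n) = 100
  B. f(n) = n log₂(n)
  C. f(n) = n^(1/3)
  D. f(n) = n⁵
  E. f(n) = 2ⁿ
A < C < B < D < E

Comparing growth rates:
A = 100 is O(1)
C = n^(1/3) is O(n^(1/3))
B = n log₂(n) is O(n log n)
D = n⁵ is O(n⁵)
E = 2ⁿ is O(2ⁿ)

Therefore, the order from slowest to fastest is: A < C < B < D < E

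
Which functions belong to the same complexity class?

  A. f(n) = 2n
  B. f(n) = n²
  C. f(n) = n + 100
A and C

Examining each function:
  A. 2n is O(n)
  B. n² is O(n²)
  C. n + 100 is O(n)

Functions A and C both have the same complexity class.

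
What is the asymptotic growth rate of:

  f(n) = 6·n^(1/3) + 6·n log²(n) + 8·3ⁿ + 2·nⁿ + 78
Θ(nⁿ)

Order the terms by growth rate: 78 ≺ 6·n^(1/3) ≺ 6·n log²(n) ≺ 8·3ⁿ ≺ 2·nⁿ.
The fastest-growing term 2·nⁿ dominates as n → ∞; dropping its constant factor gives Θ(nⁿ).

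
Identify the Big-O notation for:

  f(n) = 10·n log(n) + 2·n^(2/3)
O(n log n)

The dominant term in 10·n log(n) + 2·n^(2/3) is 10·n log(n), which is Θ(n log n).
Lower-order terms (2·n^(2/3)) are asymptotically negligible.
Constants are absorbed, so the tightest bound is O(n log n).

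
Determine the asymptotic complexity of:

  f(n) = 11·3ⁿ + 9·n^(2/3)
O(3ⁿ)

The dominant term in 11·3ⁿ + 9·n^(2/3) is 11·3ⁿ, which is Θ(3ⁿ).
Lower-order terms (9·n^(2/3)) are asymptotically negligible.
Constants are absorbed, so the tightest bound is O(3ⁿ).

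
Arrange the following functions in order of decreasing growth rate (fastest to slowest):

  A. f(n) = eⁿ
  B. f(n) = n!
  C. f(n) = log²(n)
B > A > C

Comparing growth rates:
B = n! is O(n!)
A = eⁿ is O(eⁿ)
C = log²(n) is O(log² n)

Therefore, the order from fastest to slowest is: B > A > C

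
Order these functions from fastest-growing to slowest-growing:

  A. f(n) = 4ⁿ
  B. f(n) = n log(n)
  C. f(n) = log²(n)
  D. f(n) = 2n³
A > D > B > C

Comparing growth rates:
A = 4ⁿ is O(4ⁿ)
D = 2n³ is O(n³)
B = n log(n) is O(n log n)
C = log²(n) is O(log² n)

Therefore, the order from fastest to slowest is: A > D > B > C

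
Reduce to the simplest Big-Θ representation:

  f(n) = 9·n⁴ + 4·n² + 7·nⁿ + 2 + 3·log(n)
Θ(nⁿ)

Order the terms by growth rate: 2 ≺ 3·log(n) ≺ 4·n² ≺ 9·n⁴ ≺ 7·nⁿ.
The fastest-growing term 7·nⁿ dominates as n → ∞; dropping its constant factor gives Θ(nⁿ).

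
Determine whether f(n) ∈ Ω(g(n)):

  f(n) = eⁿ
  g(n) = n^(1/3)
True

f(n) = eⁿ is O(eⁿ), and g(n) = n^(1/3) is O(n^(1/3)).
Since O(eⁿ) grows at least as fast as O(n^(1/3)), f(n) = Ω(g(n)) is true.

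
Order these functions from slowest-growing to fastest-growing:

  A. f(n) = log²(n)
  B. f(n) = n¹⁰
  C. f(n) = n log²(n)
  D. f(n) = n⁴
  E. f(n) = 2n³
A < C < E < D < B

Comparing growth rates:
A = log²(n) is O(log² n)
C = n log²(n) is O(n log² n)
E = 2n³ is O(n³)
D = n⁴ is O(n⁴)
B = n¹⁰ is O(n¹⁰)

Therefore, the order from slowest to fastest is: A < C < E < D < B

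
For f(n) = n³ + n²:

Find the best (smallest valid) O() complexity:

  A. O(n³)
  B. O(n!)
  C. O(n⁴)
A

f(n) = n³ + n² is O(n³).
All listed options are valid Big-O bounds (upper bounds),
but O(n³) is the tightest (smallest valid bound).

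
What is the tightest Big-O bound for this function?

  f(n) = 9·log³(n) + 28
O(log³ n)

The dominant term in 9·log³(n) + 28 is 9·log³(n), which is Θ(log³ n).
Lower-order terms (28) are asymptotically negligible.
Constants are absorbed, so the tightest bound is O(log³ n).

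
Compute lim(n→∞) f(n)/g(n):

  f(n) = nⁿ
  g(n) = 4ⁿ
∞

Since nⁿ (O(nⁿ)) grows faster than 4ⁿ (O(4ⁿ)),
the ratio f(n)/g(n) → ∞ as n → ∞.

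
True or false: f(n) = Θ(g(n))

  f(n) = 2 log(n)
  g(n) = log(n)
True

f(n) = 2 log(n) and g(n) = log(n) are both O(log n).
Since they have the same asymptotic growth rate, f(n) = Θ(g(n)) is true.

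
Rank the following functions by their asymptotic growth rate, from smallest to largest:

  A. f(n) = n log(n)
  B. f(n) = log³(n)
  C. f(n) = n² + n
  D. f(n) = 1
D < B < A < C

Comparing growth rates:
D = 1 is O(1)
B = log³(n) is O(log³ n)
A = n log(n) is O(n log n)
C = n² + n is O(n²)

Therefore, the order from slowest to fastest is: D < B < A < C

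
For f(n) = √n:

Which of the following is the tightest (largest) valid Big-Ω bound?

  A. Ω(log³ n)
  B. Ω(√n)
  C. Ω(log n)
B

f(n) = √n is Ω(√n).
All listed options are valid Big-Ω bounds (lower bounds),
but Ω(√n) is the tightest (largest valid bound).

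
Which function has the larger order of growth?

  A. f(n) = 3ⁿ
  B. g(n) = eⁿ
A

f(n) = 3ⁿ is O(3ⁿ), while g(n) = eⁿ is O(eⁿ).
Since O(3ⁿ) grows faster than O(eⁿ), f(n) dominates.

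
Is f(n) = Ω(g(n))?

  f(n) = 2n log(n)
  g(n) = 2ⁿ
False

f(n) = 2n log(n) is O(n log n), and g(n) = 2ⁿ is O(2ⁿ).
Since O(n log n) grows slower than O(2ⁿ), f(n) = Ω(g(n)) is false.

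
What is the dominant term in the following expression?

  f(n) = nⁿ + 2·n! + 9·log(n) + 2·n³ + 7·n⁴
nⁿ

Looking at each term:
  - nⁿ is O(nⁿ)
  - 2·n! is O(n!)
  - 9·log(n) is O(log n)
  - 2·n³ is O(n³)
  - 7·n⁴ is O(n⁴)

The term nⁿ (O(nⁿ)) grows fastest and dominates all others.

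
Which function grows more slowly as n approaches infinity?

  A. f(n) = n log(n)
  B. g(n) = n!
A

f(n) = n log(n) is O(n log n), while g(n) = n! is O(n!).
Since O(n log n) grows slower than O(n!), f(n) is dominated.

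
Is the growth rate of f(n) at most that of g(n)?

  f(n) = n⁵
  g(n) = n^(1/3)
False

f(n) = n⁵ is O(n⁵), and g(n) = n^(1/3) is O(n^(1/3)).
Since O(n⁵) grows faster than O(n^(1/3)), f(n) = O(g(n)) is false.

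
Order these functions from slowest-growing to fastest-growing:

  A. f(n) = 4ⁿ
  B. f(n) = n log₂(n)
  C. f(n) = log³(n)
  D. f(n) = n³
C < B < D < A

Comparing growth rates:
C = log³(n) is O(log³ n)
B = n log₂(n) is O(n log n)
D = n³ is O(n³)
A = 4ⁿ is O(4ⁿ)

Therefore, the order from slowest to fastest is: C < B < D < A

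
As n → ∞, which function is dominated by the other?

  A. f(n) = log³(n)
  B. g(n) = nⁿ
A

f(n) = log³(n) is O(log³ n), while g(n) = nⁿ is O(nⁿ).
Since O(log³ n) grows slower than O(nⁿ), f(n) is dominated.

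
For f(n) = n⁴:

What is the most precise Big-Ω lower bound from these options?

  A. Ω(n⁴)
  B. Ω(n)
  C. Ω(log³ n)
A

f(n) = n⁴ is Ω(n⁴).
All listed options are valid Big-Ω bounds (lower bounds),
but Ω(n⁴) is the tightest (largest valid bound).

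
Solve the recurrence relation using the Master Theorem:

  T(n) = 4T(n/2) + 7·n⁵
Θ(n⁵)

Master Theorem: a = 4, b = 2, f(n) = 7·n⁵.
Compute the critical exponent d = log₂(4) = 2.
Compare f(n) = Θ(n⁵) against n^d:
  k = 5 > d = 2, so f(n) = Ω(n^(d+ε)) — Case 3.
  Regularity: a·(n/b)^5/n^5 = a/b^5 = 4/32 < 1 ✓.
  The top-level work dominates: T(n) = Θ(f(n)) = Θ(n⁵).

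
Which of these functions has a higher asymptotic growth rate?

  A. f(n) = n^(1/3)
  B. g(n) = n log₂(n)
B

f(n) = n^(1/3) is O(n^(1/3)), while g(n) = n log₂(n) is O(n log n).
Since O(n log n) grows faster than O(n^(1/3)), g(n) dominates.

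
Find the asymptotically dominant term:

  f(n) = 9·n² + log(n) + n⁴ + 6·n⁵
6·n⁵

Looking at each term:
  - 9·n² is O(n²)
  - log(n) is O(log n)
  - n⁴ is O(n⁴)
  - 6·n⁵ is O(n⁵)

The term 6·n⁵ (O(n⁵)) grows fastest and dominates all others.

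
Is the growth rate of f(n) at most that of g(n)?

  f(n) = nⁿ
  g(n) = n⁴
False

f(n) = nⁿ is O(nⁿ), and g(n) = n⁴ is O(n⁴).
Since O(nⁿ) grows faster than O(n⁴), f(n) = O(g(n)) is false.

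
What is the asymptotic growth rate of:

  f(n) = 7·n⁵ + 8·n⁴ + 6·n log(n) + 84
Θ(n⁵)

Order the terms by growth rate: 84 ≺ 6·n log(n) ≺ 8·n⁴ ≺ 7·n⁵.
The fastest-growing term 7·n⁵ dominates as n → ∞; dropping its constant factor gives Θ(n⁵).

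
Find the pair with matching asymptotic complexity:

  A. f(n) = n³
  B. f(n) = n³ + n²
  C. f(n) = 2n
A and B

Examining each function:
  A. n³ is O(n³)
  B. n³ + n² is O(n³)
  C. 2n is O(n)

Functions A and B both have the same complexity class.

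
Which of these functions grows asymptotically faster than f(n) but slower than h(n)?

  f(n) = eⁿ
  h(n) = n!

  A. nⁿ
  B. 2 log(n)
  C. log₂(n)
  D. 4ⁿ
D

We need g(n) with eⁿ = o(g(n)) and g(n) = o(n!), i.e. O(eⁿ) ≺ g ≺ O(n!).
Check each option:
  A. nⁿ — O(nⁿ) does not grow strictly slower than h(n)
  B. 2 log(n) — O(log n) does not grow strictly faster than f(n)
  C. log₂(n) — O(log n) does not grow strictly faster than f(n)
  D. 4ⁿ — O(4ⁿ) is strictly between O(eⁿ) and O(n!) ✓

Only option D (4ⁿ) lies strictly between.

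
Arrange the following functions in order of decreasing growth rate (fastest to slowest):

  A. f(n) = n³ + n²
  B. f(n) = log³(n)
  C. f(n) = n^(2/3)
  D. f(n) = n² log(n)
A > D > C > B

Comparing growth rates:
A = n³ + n² is O(n³)
D = n² log(n) is O(n² log n)
C = n^(2/3) is O(n^(2/3))
B = log³(n) is O(log³ n)

Therefore, the order from fastest to slowest is: A > D > C > B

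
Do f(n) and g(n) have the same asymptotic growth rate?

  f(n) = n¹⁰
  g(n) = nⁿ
False

f(n) = n¹⁰ is O(n¹⁰), and g(n) = nⁿ is O(nⁿ).
Since they have different growth rates, f(n) = Θ(g(n)) is false.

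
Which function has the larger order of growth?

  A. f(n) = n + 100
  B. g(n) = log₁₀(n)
A

f(n) = n + 100 is O(n), while g(n) = log₁₀(n) is O(log n).
Since O(n) grows faster than O(log n), f(n) dominates.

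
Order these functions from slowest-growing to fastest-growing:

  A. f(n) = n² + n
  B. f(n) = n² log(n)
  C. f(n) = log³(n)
C < A < B

Comparing growth rates:
C = log³(n) is O(log³ n)
A = n² + n is O(n²)
B = n² log(n) is O(n² log n)

Therefore, the order from slowest to fastest is: C < A < B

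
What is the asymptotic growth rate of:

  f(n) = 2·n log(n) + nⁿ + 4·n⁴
Θ(nⁿ)

Order the terms by growth rate: 2·n log(n) ≺ 4·n⁴ ≺ nⁿ.
The fastest-growing term nⁿ dominates as n → ∞; dropping its constant factor gives Θ(nⁿ).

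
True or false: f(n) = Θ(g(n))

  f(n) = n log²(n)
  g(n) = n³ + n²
False

f(n) = n log²(n) is O(n log² n), and g(n) = n³ + n² is O(n³).
Since they have different growth rates, f(n) = Θ(g(n)) is false.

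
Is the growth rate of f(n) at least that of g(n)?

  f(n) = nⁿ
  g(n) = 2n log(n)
True

f(n) = nⁿ is O(nⁿ), and g(n) = 2n log(n) is O(n log n).
Since O(nⁿ) grows at least as fast as O(n log n), f(n) = Ω(g(n)) is true.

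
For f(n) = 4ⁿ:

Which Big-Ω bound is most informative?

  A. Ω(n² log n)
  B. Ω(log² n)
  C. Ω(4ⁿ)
C

f(n) = 4ⁿ is Ω(4ⁿ).
All listed options are valid Big-Ω bounds (lower bounds),
but Ω(4ⁿ) is the tightest (largest valid bound).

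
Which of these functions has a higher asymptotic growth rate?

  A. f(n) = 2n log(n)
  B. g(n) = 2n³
B

f(n) = 2n log(n) is O(n log n), while g(n) = 2n³ is O(n³).
Since O(n³) grows faster than O(n log n), g(n) dominates.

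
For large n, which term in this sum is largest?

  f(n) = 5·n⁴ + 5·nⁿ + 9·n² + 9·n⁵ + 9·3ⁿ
5·nⁿ

Looking at each term:
  - 5·n⁴ is O(n⁴)
  - 5·nⁿ is O(nⁿ)
  - 9·n² is O(n²)
  - 9·n⁵ is O(n⁵)
  - 9·3ⁿ is O(3ⁿ)

The term 5·nⁿ (O(nⁿ)) grows fastest and dominates all others.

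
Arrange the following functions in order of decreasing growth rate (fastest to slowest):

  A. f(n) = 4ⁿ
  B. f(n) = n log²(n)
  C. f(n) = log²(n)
A > B > C

Comparing growth rates:
A = 4ⁿ is O(4ⁿ)
B = n log²(n) is O(n log² n)
C = log²(n) is O(log² n)

Therefore, the order from fastest to slowest is: A > B > C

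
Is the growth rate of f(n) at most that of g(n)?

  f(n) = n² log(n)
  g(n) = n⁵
True

f(n) = n² log(n) is O(n² log n), and g(n) = n⁵ is O(n⁵).
Since O(n² log n) ⊆ O(n⁵) (f grows no faster than g), f(n) = O(g(n)) is true.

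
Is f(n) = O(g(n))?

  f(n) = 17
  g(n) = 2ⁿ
True

f(n) = 17 is O(1), and g(n) = 2ⁿ is O(2ⁿ).
Since O(1) ⊆ O(2ⁿ) (f grows no faster than g), f(n) = O(g(n)) is true.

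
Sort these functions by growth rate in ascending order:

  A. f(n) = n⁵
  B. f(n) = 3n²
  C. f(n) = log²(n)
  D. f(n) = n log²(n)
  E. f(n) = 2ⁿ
C < D < B < A < E

Comparing growth rates:
C = log²(n) is O(log² n)
D = n log²(n) is O(n log² n)
B = 3n² is O(n²)
A = n⁵ is O(n⁵)
E = 2ⁿ is O(2ⁿ)

Therefore, the order from slowest to fastest is: C < D < B < A < E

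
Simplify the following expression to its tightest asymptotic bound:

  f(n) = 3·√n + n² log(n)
Θ(n² log n)

Order the terms by growth rate: 3·√n ≺ n² log(n).
The fastest-growing term n² log(n) dominates as n → ∞; dropping its constant factor gives Θ(n² log n).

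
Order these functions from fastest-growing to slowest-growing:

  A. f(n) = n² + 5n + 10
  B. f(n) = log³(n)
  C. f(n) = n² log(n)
C > A > B

Comparing growth rates:
C = n² log(n) is O(n² log n)
A = n² + 5n + 10 is O(n²)
B = log³(n) is O(log³ n)

Therefore, the order from fastest to slowest is: C > A > B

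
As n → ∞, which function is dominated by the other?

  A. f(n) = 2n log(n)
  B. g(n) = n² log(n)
A

f(n) = 2n log(n) is O(n log n), while g(n) = n² log(n) is O(n² log n).
Since O(n log n) grows slower than O(n² log n), f(n) is dominated.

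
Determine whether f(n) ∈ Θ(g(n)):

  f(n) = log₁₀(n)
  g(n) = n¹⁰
False

f(n) = log₁₀(n) is O(log n), and g(n) = n¹⁰ is O(n¹⁰).
Since they have different growth rates, f(n) = Θ(g(n)) is false.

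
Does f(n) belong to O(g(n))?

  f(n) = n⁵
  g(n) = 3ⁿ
True

f(n) = n⁵ is O(n⁵), and g(n) = 3ⁿ is O(3ⁿ).
Since O(n⁵) ⊆ O(3ⁿ) (f grows no faster than g), f(n) = O(g(n)) is true.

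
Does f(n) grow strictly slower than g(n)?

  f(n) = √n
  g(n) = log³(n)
False

f(n) = √n is O(√n), and g(n) = log³(n) is O(log³ n).
Since O(√n) grows faster than or equal to O(log³ n), f(n) = o(g(n)) is false.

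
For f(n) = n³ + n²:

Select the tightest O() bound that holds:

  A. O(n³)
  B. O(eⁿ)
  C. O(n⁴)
A

f(n) = n³ + n² is O(n³).
All listed options are valid Big-O bounds (upper bounds),
but O(n³) is the tightest (smallest valid bound).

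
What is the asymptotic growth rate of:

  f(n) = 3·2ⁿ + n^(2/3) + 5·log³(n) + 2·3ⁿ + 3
Θ(3ⁿ)

Order the terms by growth rate: 3 ≺ 5·log³(n) ≺ n^(2/3) ≺ 3·2ⁿ ≺ 2·3ⁿ.
The fastest-growing term 2·3ⁿ dominates as n → ∞; dropping its constant factor gives Θ(3ⁿ).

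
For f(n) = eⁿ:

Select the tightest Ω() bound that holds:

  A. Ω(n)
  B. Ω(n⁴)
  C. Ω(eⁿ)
C

f(n) = eⁿ is Ω(eⁿ).
All listed options are valid Big-Ω bounds (lower bounds),
but Ω(eⁿ) is the tightest (largest valid bound).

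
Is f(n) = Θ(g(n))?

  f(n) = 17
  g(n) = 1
True

f(n) = 17 and g(n) = 1 are both O(1).
Since they have the same asymptotic growth rate, f(n) = Θ(g(n)) is true.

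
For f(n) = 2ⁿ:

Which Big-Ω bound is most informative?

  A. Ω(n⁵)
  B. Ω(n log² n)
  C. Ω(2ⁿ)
C

f(n) = 2ⁿ is Ω(2ⁿ).
All listed options are valid Big-Ω bounds (lower bounds),
but Ω(2ⁿ) is the tightest (largest valid bound).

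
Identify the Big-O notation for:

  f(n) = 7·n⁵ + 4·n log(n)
O(n⁵)

The dominant term in 7·n⁵ + 4·n log(n) is 7·n⁵, which is Θ(n⁵).
Lower-order terms (4·n log(n)) are asymptotically negligible.
Constants are absorbed, so the tightest bound is O(n⁵).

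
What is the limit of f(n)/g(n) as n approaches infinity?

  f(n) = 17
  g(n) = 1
17

Since 17 and 1 have the same growth rate (O(1)),
the ratio converges to a constant: 17.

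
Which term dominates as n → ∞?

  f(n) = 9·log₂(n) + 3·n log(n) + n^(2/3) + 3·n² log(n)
3·n² log(n)

Looking at each term:
  - 9·log₂(n) is O(log n)
  - 3·n log(n) is O(n log n)
  - n^(2/3) is O(n^(2/3))
  - 3·n² log(n) is O(n² log n)

The term 3·n² log(n) (O(n² log n)) grows fastest and dominates all others.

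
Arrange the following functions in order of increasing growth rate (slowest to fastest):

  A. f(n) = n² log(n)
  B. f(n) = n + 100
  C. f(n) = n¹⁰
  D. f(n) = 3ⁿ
B < A < C < D

Comparing growth rates:
B = n + 100 is O(n)
A = n² log(n) is O(n² log n)
C = n¹⁰ is O(n¹⁰)
D = 3ⁿ is O(3ⁿ)

Therefore, the order from slowest to fastest is: B < A < C < D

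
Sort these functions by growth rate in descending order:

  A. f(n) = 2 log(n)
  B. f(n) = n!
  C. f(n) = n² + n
B > C > A

Comparing growth rates:
B = n! is O(n!)
C = n² + n is O(n²)
A = 2 log(n) is O(log n)

Therefore, the order from fastest to slowest is: B > C > A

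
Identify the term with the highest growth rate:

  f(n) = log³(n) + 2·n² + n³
n³

Looking at each term:
  - log³(n) is O(log³ n)
  - 2·n² is O(n²)
  - n³ is O(n³)

The term n³ (O(n³)) grows fastest and dominates all others.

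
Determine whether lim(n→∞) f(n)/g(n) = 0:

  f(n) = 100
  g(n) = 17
False

f(n) = 100 is O(1), and g(n) = 17 is O(1).
Since they have the same growth rate, f(n) = o(g(n)) is false.
(f = o(g) requires f to grow strictly slower, not equal.)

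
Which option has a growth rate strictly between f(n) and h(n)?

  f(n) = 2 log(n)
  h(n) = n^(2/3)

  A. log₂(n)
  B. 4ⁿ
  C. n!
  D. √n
D

We need g(n) with 2 log(n) = o(g(n)) and g(n) = o(n^(2/3)), i.e. O(log n) ≺ g ≺ O(n^(2/3)).
Check each option:
  A. log₂(n) — O(log n) does not grow strictly faster than f(n)
  B. 4ⁿ — O(4ⁿ) does not grow strictly slower than h(n)
  C. n! — O(n!) does not grow strictly slower than h(n)
  D. √n — O(√n) is strictly between O(log n) and O(n^(2/3)) ✓

Only option D (√n) lies strictly between.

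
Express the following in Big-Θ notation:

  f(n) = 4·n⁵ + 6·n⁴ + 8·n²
Θ(n⁵)

Order the terms by growth rate: 8·n² ≺ 6·n⁴ ≺ 4·n⁵.
The fastest-growing term 4·n⁵ dominates as n → ∞; dropping its constant factor gives Θ(n⁵).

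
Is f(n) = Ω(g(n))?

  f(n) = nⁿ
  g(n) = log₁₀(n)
True

f(n) = nⁿ is O(nⁿ), and g(n) = log₁₀(n) is O(log n).
Since O(nⁿ) grows at least as fast as O(log n), f(n) = Ω(g(n)) is true.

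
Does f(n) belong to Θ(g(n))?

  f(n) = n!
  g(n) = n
False

f(n) = n! is O(n!), and g(n) = n is O(n).
Since they have different growth rates, f(n) = Θ(g(n)) is false.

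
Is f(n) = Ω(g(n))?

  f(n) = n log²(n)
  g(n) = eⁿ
False

f(n) = n log²(n) is O(n log² n), and g(n) = eⁿ is O(eⁿ).
Since O(n log² n) grows slower than O(eⁿ), f(n) = Ω(g(n)) is false.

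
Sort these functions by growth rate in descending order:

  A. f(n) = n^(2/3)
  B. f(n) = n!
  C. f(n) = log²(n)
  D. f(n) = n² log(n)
B > D > A > C

Comparing growth rates:
B = n! is O(n!)
D = n² log(n) is O(n² log n)
A = n^(2/3) is O(n^(2/3))
C = log²(n) is O(log² n)

Therefore, the order from fastest to slowest is: B > D > A > C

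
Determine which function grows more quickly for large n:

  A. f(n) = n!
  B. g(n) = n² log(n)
A

f(n) = n! is O(n!), while g(n) = n² log(n) is O(n² log n).
Since O(n!) grows faster than O(n² log n), f(n) dominates.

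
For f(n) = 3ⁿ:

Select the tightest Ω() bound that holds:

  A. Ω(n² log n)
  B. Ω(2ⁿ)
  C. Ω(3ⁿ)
C

f(n) = 3ⁿ is Ω(3ⁿ).
All listed options are valid Big-Ω bounds (lower bounds),
but Ω(3ⁿ) is the tightest (largest valid bound).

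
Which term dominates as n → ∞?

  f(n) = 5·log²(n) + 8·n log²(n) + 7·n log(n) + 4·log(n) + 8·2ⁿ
8·2ⁿ

Looking at each term:
  - 5·log²(n) is O(log² n)
  - 8·n log²(n) is O(n log² n)
  - 7·n log(n) is O(n log n)
  - 4·log(n) is O(log n)
  - 8·2ⁿ is O(2ⁿ)

The term 8·2ⁿ (O(2ⁿ)) grows fastest and dominates all others.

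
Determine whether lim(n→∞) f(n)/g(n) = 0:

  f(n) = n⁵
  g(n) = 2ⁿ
True

f(n) = n⁵ is O(n⁵), and g(n) = 2ⁿ is O(2ⁿ).
Since O(n⁵) grows strictly slower than O(2ⁿ), f(n) = o(g(n)) is true.
This means lim(n→∞) f(n)/g(n) = 0.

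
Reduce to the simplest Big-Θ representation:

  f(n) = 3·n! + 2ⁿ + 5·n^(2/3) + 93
Θ(n!)

Order the terms by growth rate: 93 ≺ 5·n^(2/3) ≺ 2ⁿ ≺ 3·n!.
The fastest-growing term 3·n! dominates as n → ∞; dropping its constant factor gives Θ(n!).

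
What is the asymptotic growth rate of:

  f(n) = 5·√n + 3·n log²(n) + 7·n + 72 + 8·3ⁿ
Θ(3ⁿ)

Order the terms by growth rate: 72 ≺ 5·√n ≺ 7·n ≺ 3·n log²(n) ≺ 8·3ⁿ.
The fastest-growing term 8·3ⁿ dominates as n → ∞; dropping its constant factor gives Θ(3ⁿ).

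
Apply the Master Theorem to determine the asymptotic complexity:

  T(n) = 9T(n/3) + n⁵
Θ(n⁵)

Master Theorem: a = 9, b = 3, f(n) = n⁵.
Compute the critical exponent d = log₃(9) = 2.
Compare f(n) = Θ(n⁵) against n^d:
  k = 5 > d = 2, so f(n) = Ω(n^(d+ε)) — Case 3.
  Regularity: a·(n/b)^5/n^5 = a/b^5 = 9/243 < 1 ✓.
  The top-level work dominates: T(n) = Θ(f(n)) = Θ(n⁵).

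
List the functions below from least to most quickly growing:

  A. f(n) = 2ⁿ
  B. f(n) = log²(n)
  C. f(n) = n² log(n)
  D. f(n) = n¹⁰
B < C < D < A

Comparing growth rates:
B = log²(n) is O(log² n)
C = n² log(n) is O(n² log n)
D = n¹⁰ is O(n¹⁰)
A = 2ⁿ is O(2ⁿ)

Therefore, the order from slowest to fastest is: B < C < D < A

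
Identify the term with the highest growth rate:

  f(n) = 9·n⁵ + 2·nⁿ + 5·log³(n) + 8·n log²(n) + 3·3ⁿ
2·nⁿ

Looking at each term:
  - 9·n⁵ is O(n⁵)
  - 2·nⁿ is O(nⁿ)
  - 5·log³(n) is O(log³ n)
  - 8·n log²(n) is O(n log² n)
  - 3·3ⁿ is O(3ⁿ)

The term 2·nⁿ (O(nⁿ)) grows fastest and dominates all others.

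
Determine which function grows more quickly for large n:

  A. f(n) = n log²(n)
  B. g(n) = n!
B

f(n) = n log²(n) is O(n log² n), while g(n) = n! is O(n!).
Since O(n!) grows faster than O(n log² n), g(n) dominates.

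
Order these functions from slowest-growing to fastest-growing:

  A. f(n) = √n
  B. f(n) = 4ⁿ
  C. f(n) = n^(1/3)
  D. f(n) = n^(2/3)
C < A < D < B

Comparing growth rates:
C = n^(1/3) is O(n^(1/3))
A = √n is O(√n)
D = n^(2/3) is O(n^(2/3))
B = 4ⁿ is O(4ⁿ)

Therefore, the order from slowest to fastest is: C < A < D < B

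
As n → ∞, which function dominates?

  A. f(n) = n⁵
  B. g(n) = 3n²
A

f(n) = n⁵ is O(n⁵), while g(n) = 3n² is O(n²).
Since O(n⁵) grows faster than O(n²), f(n) dominates.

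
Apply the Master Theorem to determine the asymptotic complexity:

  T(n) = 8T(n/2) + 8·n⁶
Θ(n⁶)

Master Theorem: a = 8, b = 2, f(n) = 8·n⁶.
Compute the critical exponent d = log₂(8) = 3.
Compare f(n) = Θ(n⁶) against n^d:
  k = 6 > d = 3, so f(n) = Ω(n^(d+ε)) — Case 3.
  Regularity: a·(n/b)^6/n^6 = a/b^6 = 8/64 < 1 ✓.
  The top-level work dominates: T(n) = Θ(f(n)) = Θ(n⁶).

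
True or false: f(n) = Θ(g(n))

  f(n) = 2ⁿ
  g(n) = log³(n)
False

f(n) = 2ⁿ is O(2ⁿ), and g(n) = log³(n) is O(log³ n).
Since they have different growth rates, f(n) = Θ(g(n)) is false.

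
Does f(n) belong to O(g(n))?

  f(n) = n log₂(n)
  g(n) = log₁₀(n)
False

f(n) = n log₂(n) is O(n log n), and g(n) = log₁₀(n) is O(log n).
Since O(n log n) grows faster than O(log n), f(n) = O(g(n)) is false.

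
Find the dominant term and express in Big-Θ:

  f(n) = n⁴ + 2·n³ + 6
Θ(n⁴)

Order the terms by growth rate: 6 ≺ 2·n³ ≺ n⁴.
The fastest-growing term n⁴ dominates as n → ∞; dropping its constant factor gives Θ(n⁴).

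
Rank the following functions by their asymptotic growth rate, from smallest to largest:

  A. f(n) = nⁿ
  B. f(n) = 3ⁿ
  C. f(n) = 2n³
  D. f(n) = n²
D < C < B < A

Comparing growth rates:
D = n² is O(n²)
C = 2n³ is O(n³)
B = 3ⁿ is O(3ⁿ)
A = nⁿ is O(nⁿ)

Therefore, the order from slowest to fastest is: D < C < B < A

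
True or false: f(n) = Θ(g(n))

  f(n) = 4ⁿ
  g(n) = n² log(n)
False

f(n) = 4ⁿ is O(4ⁿ), and g(n) = n² log(n) is O(n² log n).
Since they have different growth rates, f(n) = Θ(g(n)) is false.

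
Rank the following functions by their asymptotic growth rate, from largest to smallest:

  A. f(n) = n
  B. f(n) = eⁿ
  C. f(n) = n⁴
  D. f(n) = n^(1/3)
B > C > A > D

Comparing growth rates:
B = eⁿ is O(eⁿ)
C = n⁴ is O(n⁴)
A = n is O(n)
D = n^(1/3) is O(n^(1/3))

Therefore, the order from fastest to slowest is: B > C > A > D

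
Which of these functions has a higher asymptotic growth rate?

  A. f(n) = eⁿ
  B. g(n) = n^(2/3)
A

f(n) = eⁿ is O(eⁿ), while g(n) = n^(2/3) is O(n^(2/3)).
Since O(eⁿ) grows faster than O(n^(2/3)), f(n) dominates.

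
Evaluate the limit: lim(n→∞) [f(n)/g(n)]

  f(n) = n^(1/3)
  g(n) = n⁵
0

Since n^(1/3) (O(n^(1/3))) grows slower than n⁵ (O(n⁵)),
the ratio f(n)/g(n) → 0 as n → ∞.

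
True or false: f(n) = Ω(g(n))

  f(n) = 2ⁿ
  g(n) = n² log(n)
True

f(n) = 2ⁿ is O(2ⁿ), and g(n) = n² log(n) is O(n² log n).
Since O(2ⁿ) grows at least as fast as O(n² log n), f(n) = Ω(g(n)) is true.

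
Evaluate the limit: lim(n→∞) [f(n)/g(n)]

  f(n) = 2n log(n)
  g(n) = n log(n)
2

Since 2n log(n) and n log(n) have the same growth rate (O(n log n)),
the ratio converges to a constant: 2.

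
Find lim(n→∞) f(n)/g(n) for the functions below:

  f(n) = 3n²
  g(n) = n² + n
3

Since 3n² and n² + n have the same growth rate (O(n²)),
the ratio converges to a constant: 3.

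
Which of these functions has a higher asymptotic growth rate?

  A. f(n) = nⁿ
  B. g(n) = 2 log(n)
A

f(n) = nⁿ is O(nⁿ), while g(n) = 2 log(n) is O(log n).
Since O(nⁿ) grows faster than O(log n), f(n) dominates.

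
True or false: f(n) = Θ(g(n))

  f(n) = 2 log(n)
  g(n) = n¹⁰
False

f(n) = 2 log(n) is O(log n), and g(n) = n¹⁰ is O(n¹⁰).
Since they have different growth rates, f(n) = Θ(g(n)) is false.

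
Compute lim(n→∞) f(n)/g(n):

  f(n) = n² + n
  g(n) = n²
1

Since n² + n and n² have the same growth rate (O(n²)),
the ratio converges to a constant: 1.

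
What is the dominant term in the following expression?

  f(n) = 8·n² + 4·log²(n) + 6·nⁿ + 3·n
6·nⁿ

Looking at each term:
  - 8·n² is O(n²)
  - 4·log²(n) is O(log² n)
  - 6·nⁿ is O(nⁿ)
  - 3·n is O(n)

The term 6·nⁿ (O(nⁿ)) grows fastest and dominates all others.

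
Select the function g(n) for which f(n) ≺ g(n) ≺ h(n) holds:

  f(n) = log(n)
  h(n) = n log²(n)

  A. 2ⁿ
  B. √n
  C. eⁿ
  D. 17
B

We need g(n) with log(n) = o(g(n)) and g(n) = o(n log²(n)), i.e. O(log n) ≺ g ≺ O(n log² n).
Check each option:
  A. 2ⁿ — O(2ⁿ) does not grow strictly slower than h(n)
  B. √n — O(√n) is strictly between O(log n) and O(n log² n) ✓
  C. eⁿ — O(eⁿ) does not grow strictly slower than h(n)
  D. 17 — O(1) does not grow strictly faster than f(n)

Only option B (√n) lies strictly between.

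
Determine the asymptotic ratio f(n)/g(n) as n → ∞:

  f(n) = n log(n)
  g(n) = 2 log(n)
∞

Since n log(n) (O(n log n)) grows faster than 2 log(n) (O(log n)),
the ratio f(n)/g(n) → ∞ as n → ∞.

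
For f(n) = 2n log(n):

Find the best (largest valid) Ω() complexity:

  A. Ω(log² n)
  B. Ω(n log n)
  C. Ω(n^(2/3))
B

f(n) = 2n log(n) is Ω(n log n).
All listed options are valid Big-Ω bounds (lower bounds),
but Ω(n log n) is the tightest (largest valid bound).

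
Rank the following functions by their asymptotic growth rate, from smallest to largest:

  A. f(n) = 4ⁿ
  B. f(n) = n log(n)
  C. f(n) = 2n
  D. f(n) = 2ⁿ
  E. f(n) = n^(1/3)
E < C < B < D < A

Comparing growth rates:
E = n^(1/3) is O(n^(1/3))
C = 2n is O(n)
B = n log(n) is O(n log n)
D = 2ⁿ is O(2ⁿ)
A = 4ⁿ is O(4ⁿ)

Therefore, the order from slowest to fastest is: E < C < B < D < A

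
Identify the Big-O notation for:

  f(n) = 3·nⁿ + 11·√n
O(nⁿ)

The dominant term in 3·nⁿ + 11·√n is 3·nⁿ, which is Θ(nⁿ).
Lower-order terms (11·√n) are asymptotically negligible.
Constants are absorbed, so the tightest bound is O(nⁿ).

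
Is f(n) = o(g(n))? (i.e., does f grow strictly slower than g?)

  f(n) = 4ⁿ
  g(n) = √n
False

f(n) = 4ⁿ is O(4ⁿ), and g(n) = √n is O(√n).
Since O(4ⁿ) grows faster than or equal to O(√n), f(n) = o(g(n)) is false.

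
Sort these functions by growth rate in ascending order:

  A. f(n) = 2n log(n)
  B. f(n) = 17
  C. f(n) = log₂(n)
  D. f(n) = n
B < C < D < A

Comparing growth rates:
B = 17 is O(1)
C = log₂(n) is O(log n)
D = n is O(n)
A = 2n log(n) is O(n log n)

Therefore, the order from slowest to fastest is: B < C < D < A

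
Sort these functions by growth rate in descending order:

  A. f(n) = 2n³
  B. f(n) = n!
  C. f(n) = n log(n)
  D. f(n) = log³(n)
B > A > C > D

Comparing growth rates:
B = n! is O(n!)
A = 2n³ is O(n³)
C = n log(n) is O(n log n)
D = log³(n) is O(log³ n)

Therefore, the order from fastest to slowest is: B > A > C > D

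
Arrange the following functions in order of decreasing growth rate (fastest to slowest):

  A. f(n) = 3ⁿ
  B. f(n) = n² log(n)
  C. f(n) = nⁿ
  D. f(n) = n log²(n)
C > A > B > D

Comparing growth rates:
C = nⁿ is O(nⁿ)
A = 3ⁿ is O(3ⁿ)
B = n² log(n) is O(n² log n)
D = n log²(n) is O(n log² n)

Therefore, the order from fastest to slowest is: C > A > B > D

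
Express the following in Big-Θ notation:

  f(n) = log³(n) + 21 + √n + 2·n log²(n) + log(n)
Θ(n log² n)

Order the terms by growth rate: 21 ≺ log(n) ≺ log³(n) ≺ √n ≺ 2·n log²(n).
The fastest-growing term 2·n log²(n) dominates as n → ∞; dropping its constant factor gives Θ(n log² n).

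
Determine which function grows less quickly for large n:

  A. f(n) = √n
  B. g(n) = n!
A

f(n) = √n is O(√n), while g(n) = n! is O(n!).
Since O(√n) grows slower than O(n!), f(n) is dominated.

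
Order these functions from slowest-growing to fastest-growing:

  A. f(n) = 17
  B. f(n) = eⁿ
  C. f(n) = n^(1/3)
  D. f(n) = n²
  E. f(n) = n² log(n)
A < C < D < E < B

Comparing growth rates:
A = 17 is O(1)
C = n^(1/3) is O(n^(1/3))
D = n² is O(n²)
E = n² log(n) is O(n² log n)
B = eⁿ is O(eⁿ)

Therefore, the order from slowest to fastest is: A < C < D < E < B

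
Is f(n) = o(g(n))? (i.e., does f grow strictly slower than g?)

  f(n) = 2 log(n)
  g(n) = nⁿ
True

f(n) = 2 log(n) is O(log n), and g(n) = nⁿ is O(nⁿ).
Since O(log n) grows strictly slower than O(nⁿ), f(n) = o(g(n)) is true.
This means lim(n→∞) f(n)/g(n) = 0.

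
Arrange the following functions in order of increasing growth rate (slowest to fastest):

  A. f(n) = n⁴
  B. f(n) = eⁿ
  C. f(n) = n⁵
A < C < B

Comparing growth rates:
A = n⁴ is O(n⁴)
C = n⁵ is O(n⁵)
B = eⁿ is O(eⁿ)

Therefore, the order from slowest to fastest is: A < C < B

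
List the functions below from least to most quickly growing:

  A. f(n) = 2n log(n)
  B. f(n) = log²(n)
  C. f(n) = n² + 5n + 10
B < A < C

Comparing growth rates:
B = log²(n) is O(log² n)
A = 2n log(n) is O(n log n)
C = n² + 5n + 10 is O(n²)

Therefore, the order from slowest to fastest is: B < A < C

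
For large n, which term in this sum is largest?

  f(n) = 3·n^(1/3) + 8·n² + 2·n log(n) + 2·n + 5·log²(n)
8·n²

Looking at each term:
  - 3·n^(1/3) is O(n^(1/3))
  - 8·n² is O(n²)
  - 2·n log(n) is O(n log n)
  - 2·n is O(n)
  - 5·log²(n) is O(log² n)

The term 8·n² (O(n²)) grows fastest and dominates all others.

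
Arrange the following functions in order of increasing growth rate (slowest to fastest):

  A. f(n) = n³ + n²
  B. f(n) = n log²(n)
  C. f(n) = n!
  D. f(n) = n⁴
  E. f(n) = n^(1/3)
E < B < A < D < C

Comparing growth rates:
E = n^(1/3) is O(n^(1/3))
B = n log²(n) is O(n log² n)
A = n³ + n² is O(n³)
D = n⁴ is O(n⁴)
C = n! is O(n!)

Therefore, the order from slowest to fastest is: E < B < A < D < C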